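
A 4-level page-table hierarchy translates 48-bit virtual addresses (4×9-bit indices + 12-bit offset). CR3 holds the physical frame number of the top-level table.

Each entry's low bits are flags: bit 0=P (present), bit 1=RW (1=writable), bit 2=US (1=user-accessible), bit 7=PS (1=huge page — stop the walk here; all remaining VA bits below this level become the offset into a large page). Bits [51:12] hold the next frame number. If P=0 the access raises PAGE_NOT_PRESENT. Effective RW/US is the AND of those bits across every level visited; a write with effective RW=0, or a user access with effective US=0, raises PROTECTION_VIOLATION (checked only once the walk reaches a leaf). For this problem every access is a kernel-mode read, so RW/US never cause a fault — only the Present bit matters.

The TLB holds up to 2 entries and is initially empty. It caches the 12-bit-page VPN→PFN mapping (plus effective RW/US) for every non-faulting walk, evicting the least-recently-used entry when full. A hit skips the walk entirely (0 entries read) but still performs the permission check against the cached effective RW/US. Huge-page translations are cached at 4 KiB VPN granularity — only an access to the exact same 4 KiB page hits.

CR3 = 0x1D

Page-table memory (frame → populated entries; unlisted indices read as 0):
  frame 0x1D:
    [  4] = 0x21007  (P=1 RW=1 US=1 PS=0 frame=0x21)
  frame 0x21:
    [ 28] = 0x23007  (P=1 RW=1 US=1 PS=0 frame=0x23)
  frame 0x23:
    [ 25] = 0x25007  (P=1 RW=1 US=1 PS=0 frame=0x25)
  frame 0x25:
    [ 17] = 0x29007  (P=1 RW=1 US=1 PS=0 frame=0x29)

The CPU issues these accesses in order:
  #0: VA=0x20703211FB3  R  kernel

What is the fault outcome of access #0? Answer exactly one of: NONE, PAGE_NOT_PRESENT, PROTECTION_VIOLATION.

Per-access translation:
#0 VA=0x20703211FB3 (r,kernel):
  L0 @0x1D[4] → 0x21007  P=1,RW=1,US=1,PS=0
  L1 @0x21[28] → 0x23007  P=1,RW=1,US=1,PS=0
  L2 @0x23[25] → 0x25007  P=1,RW=1,US=1,PS=0
  L3 @0x25[17] → 0x29007  P=1,RW=1,US=1,PS=0
  → PA=0x29FB3  (4 entries read)

Access #0 fault: NONE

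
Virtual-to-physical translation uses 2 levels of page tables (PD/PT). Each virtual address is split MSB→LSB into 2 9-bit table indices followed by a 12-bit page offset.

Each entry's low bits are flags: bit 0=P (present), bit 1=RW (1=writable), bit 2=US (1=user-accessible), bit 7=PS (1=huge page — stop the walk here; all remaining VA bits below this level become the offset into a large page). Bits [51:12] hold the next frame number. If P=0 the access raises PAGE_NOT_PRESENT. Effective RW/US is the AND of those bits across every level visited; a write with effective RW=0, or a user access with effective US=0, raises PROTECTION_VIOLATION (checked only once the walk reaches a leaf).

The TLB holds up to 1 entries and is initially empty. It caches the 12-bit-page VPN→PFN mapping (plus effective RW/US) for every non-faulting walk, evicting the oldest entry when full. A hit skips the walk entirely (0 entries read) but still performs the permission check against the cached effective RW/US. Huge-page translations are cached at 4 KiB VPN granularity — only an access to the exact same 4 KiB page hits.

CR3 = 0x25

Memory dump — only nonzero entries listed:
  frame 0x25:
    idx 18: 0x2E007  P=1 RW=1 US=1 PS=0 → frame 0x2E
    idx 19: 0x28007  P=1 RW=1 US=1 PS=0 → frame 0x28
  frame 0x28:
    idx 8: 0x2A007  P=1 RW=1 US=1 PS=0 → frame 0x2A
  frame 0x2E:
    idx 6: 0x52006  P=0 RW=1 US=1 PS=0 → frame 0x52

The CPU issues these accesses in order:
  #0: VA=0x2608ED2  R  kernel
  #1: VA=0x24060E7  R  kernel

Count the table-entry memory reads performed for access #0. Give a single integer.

Per-access translation:
#0 VA=0x2608ED2 (r,kernel):
  L0 @0x25[19] → 0x28007  P=1,RW=1,US=1,PS=0
  L1 @0x28[8] → 0x2A007  P=1,RW=1,US=1,PS=0
  ⇒ phys 0x2AED2  [2 reads]
#1 VA=0x24060E7 (r,kernel):
  L0 @0x25[18] → 0x2E007  P=1,RW=1,US=1,PS=0
  L1 @0x2E[6] → 0x52006  P=0,RW=1,US=1,PS=0
  ⇒ fault: PAGE_NOT_PRESENT  — 2 lookups

Entries read for #0: 2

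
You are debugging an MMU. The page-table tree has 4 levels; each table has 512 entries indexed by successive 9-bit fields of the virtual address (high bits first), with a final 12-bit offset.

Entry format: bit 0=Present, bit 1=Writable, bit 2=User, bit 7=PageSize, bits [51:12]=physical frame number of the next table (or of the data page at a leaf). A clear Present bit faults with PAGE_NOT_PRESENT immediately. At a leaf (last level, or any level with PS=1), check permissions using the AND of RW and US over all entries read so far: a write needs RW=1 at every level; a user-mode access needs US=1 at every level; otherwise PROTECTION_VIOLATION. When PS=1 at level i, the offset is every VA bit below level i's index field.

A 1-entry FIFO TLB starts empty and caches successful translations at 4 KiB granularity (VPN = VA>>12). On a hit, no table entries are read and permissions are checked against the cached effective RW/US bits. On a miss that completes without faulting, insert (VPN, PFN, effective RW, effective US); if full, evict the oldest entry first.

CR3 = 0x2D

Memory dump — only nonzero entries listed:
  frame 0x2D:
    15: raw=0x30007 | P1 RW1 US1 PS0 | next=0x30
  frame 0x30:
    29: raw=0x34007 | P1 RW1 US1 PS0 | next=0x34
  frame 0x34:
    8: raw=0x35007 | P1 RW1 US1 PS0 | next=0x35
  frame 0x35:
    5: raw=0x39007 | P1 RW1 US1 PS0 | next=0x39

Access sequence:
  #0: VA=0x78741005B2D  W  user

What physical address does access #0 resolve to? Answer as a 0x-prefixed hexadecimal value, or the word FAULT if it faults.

Per-access translation:
#0 VA=0x78741005B2D (w,user):
  lvl0: tbl 0x2D, slot 15 ⇒ 0x30007 (P1/RW1/US1/PS0)
  lvl1: tbl 0x30, slot 29 ⇒ 0x34007 (P1/RW1/US1/PS0)
  lvl2: tbl 0x34, slot 8 ⇒ 0x35007 (P1/RW1/US1/PS0)
  lvl3: tbl 0x35, slot 5 ⇒ 0x39007 (P1/RW1/US1/PS0)
  ✓ 0x39B2D  — 4 lookups

Access #0 PA: 0x39B2D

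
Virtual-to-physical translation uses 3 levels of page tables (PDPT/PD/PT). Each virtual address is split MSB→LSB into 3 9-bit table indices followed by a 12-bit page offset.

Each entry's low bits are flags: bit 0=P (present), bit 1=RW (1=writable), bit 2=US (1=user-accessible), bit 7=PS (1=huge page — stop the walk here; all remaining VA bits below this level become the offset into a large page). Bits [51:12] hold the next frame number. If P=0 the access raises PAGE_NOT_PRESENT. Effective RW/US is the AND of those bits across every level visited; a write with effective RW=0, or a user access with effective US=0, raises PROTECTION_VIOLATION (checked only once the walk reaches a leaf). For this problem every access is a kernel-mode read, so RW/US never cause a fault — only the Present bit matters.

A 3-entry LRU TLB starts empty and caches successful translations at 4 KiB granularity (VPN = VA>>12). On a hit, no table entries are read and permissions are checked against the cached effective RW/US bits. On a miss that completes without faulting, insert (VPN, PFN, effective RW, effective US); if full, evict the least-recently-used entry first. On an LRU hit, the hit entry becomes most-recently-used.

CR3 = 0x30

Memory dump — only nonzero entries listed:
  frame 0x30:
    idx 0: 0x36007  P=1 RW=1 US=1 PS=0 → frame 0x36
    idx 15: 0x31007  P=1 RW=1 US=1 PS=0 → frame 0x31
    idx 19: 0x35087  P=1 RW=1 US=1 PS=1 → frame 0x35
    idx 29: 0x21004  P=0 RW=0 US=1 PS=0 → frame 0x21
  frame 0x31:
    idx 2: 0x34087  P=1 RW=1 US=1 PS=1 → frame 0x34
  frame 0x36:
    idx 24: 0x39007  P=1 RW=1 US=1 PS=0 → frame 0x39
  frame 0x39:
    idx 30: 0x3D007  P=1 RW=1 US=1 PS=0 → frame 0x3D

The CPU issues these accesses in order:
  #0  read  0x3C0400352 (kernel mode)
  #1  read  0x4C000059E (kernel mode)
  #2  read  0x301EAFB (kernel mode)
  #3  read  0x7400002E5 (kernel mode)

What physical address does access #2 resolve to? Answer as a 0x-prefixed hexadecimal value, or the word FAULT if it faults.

Walk each access:
#0 VA=0x3C0400352 (r,kernel):
  L0 @0x30[15] → 0x31007  P=1,RW=1,US=1,PS=0
  L1 @0x31[2] → 0x34087  P=1,RW=1,US=1,PS=1
  ✓ 0x34352 (huge @L1)  — 2 lookups
#1 VA=0x4C000059E (r,kernel):
  L0 @0x30[19] → 0x35087  P=1,RW=1,US=1,PS=1
  ✓ 0x3559E (huge @L0)  — 1 lookups
#2 VA=0x301EAFB (r,kernel):
  L0 @0x30[0] → 0x36007  P=1,RW=1,US=1,PS=0
  L1 @0x36[24] → 0x39007  P=1,RW=1,US=1,PS=0
  L2 @0x39[30] → 0x3D007  P=1,RW=1,US=1,PS=0
  ✓ 0x3DAFB  — 3 lookups
#3 VA=0x7400002E5 (r,kernel):
  L0 @0x30[29] → 0x21004  P=0,RW=0,US=1,PS=0
  → PAGE_NOT_PRESENT  (1 entries read)

Access #2 PA: 0x3DAFB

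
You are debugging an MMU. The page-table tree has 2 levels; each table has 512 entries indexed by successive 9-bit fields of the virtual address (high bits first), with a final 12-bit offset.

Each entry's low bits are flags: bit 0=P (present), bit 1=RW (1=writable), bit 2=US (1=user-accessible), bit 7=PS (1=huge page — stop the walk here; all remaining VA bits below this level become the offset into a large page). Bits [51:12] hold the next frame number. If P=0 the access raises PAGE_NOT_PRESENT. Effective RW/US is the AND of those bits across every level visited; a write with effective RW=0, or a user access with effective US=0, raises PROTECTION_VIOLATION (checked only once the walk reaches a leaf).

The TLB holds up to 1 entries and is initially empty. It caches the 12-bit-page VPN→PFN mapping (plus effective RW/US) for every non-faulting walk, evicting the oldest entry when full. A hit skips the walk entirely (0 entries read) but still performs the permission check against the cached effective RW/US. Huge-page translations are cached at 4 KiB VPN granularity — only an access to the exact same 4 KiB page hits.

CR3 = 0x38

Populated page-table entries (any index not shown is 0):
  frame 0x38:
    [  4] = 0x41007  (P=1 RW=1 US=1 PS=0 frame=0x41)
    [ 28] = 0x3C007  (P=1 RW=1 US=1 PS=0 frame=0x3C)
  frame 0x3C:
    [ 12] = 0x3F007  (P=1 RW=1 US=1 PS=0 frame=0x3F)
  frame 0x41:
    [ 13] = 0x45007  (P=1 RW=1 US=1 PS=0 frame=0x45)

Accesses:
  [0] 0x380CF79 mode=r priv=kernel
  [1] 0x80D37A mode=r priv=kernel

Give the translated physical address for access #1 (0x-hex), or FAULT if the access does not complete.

Walk each access:
#0 VA=0x380CF79 (r,kernel):
  lvl0: tbl 0x38, slot 28 ⇒ 0x3C007 (P1/RW1/US1/PS0)
  lvl1: tbl 0x3C, slot 12 ⇒ 0x3F007 (P1/RW1/US1/PS0)
  ⇒ phys 0x3FF79  [2 reads]
#1 VA=0x80D37A (r,kernel):
  lvl0: tbl 0x38, slot 4 ⇒ 0x41007 (P1/RW1/US1/PS0)
  lvl1: tbl 0x41, slot 13 ⇒ 0x45007 (P1/RW1/US1/PS0)
  ⇒ phys 0x4537A  [2 reads]

Access #1 PA: 0x4537A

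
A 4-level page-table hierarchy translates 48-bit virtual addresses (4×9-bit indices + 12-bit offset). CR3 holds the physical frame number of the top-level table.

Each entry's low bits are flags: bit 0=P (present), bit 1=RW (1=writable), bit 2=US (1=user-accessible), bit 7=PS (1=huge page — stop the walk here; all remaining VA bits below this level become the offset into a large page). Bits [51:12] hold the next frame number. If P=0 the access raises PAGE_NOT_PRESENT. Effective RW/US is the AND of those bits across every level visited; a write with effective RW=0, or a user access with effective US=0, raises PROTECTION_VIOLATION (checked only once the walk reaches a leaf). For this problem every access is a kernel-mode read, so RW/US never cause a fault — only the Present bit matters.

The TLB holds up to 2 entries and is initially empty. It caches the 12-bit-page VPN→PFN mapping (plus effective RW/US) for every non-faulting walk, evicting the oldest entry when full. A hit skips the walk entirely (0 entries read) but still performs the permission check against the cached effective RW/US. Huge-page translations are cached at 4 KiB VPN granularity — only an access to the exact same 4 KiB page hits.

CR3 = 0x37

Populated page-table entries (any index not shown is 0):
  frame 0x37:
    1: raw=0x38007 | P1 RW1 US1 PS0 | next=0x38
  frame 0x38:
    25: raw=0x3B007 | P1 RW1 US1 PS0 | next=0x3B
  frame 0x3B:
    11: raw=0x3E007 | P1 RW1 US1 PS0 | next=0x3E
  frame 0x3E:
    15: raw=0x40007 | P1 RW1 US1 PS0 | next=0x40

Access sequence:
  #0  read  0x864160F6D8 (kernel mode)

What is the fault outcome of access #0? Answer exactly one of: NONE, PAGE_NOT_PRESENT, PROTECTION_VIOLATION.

Walk each access:
#0 VA=0x864160F6D8 (r,kernel):
  [0] read 0x37 idx=1: raw=0x38007 flags P=1 W=1 U=1 S=0
  [1] read 0x38 idx=25: raw=0x3B007 flags P=1 W=1 U=1 S=0
  [2] read 0x3B idx=11: raw=0x3E007 flags P=1 W=1 U=1 S=0
  [3] read 0x3E idx=15: raw=0x40007 flags P=1 W=1 U=1 S=0
  ⇒ phys 0x406D8  [4 reads]

Access #0 fault: NONE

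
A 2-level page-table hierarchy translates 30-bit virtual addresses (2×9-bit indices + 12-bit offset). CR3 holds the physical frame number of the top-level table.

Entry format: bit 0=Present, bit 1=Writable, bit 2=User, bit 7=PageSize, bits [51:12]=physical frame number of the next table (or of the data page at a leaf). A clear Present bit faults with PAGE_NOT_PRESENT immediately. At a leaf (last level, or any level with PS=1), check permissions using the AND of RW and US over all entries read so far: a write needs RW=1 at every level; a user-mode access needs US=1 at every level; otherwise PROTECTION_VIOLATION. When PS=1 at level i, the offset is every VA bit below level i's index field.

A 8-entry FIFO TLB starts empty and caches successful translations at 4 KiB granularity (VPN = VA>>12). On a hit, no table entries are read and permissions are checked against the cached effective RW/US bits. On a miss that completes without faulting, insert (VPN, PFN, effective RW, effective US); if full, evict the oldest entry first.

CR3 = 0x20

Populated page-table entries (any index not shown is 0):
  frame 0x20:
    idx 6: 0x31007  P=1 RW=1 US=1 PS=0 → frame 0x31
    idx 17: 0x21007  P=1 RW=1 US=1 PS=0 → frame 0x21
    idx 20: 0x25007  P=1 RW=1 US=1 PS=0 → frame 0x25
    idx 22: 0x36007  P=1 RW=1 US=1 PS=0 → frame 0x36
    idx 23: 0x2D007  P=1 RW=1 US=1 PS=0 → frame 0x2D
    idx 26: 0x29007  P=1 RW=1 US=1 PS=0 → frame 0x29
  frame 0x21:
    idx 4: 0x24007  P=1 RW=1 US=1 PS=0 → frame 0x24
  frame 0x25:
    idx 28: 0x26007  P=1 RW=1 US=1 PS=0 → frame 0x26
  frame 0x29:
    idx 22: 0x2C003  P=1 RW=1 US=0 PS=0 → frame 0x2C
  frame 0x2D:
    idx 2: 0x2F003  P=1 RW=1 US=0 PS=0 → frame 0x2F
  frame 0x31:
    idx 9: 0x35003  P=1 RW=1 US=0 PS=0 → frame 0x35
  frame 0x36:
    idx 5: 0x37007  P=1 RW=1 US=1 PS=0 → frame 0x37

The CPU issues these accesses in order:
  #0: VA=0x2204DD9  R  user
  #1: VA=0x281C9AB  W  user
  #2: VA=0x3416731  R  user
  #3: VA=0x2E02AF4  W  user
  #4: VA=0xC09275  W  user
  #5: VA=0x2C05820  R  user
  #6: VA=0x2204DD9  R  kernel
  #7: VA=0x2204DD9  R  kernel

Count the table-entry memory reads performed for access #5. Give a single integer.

Per-access translation:
#0 VA=0x2204DD9 (r,user):
  lvl0: tbl 0x20, slot 17 ⇒ 0x21007 (P1/RW1/US1/PS0)
  lvl1: tbl 0x21, slot 4 ⇒ 0x24007 (P1/RW1/US1/PS0)
  ⇒ phys 0x24DD9  [2 reads]
#1 VA=0x281C9AB (w,user):
  lvl0: tbl 0x20, slot 20 ⇒ 0x25007 (P1/RW1/US1/PS0)
  lvl1: tbl 0x25, slot 28 ⇒ 0x26007 (P1/RW1/US1/PS0)
  ⇒ phys 0x269AB  [2 reads]
#2 VA=0x3416731 (r,user):
  lvl0: tbl 0x20, slot 26 ⇒ 0x29007 (P1/RW1/US1/PS0)
  lvl1: tbl 0x29, slot 22 ⇒ 0x2C003 (P1/RW1/US0/PS0)
  ✗ PROTECTION_VIOLATION  [2 reads]
#3 VA=0x2E02AF4 (w,user):
  lvl0: tbl 0x20, slot 23 ⇒ 0x2D007 (P1/RW1/US1/PS0)
  lvl1: tbl 0x2D, slot 2 ⇒ 0x2F003 (P1/RW1/US0/PS0)
  ✗ PROTECTION_VIOLATION  [2 reads]
#4 VA=0xC09275 (w,user):
  lvl0: tbl 0x20, slot 6 ⇒ 0x31007 (P1/RW1/US1/PS0)
  lvl1: tbl 0x31, slot 9 ⇒ 0x35003 (P1/RW1/US0/PS0)
  ✗ PROTECTION_VIOLATION  [2 reads]
#5 VA=0x2C05820 (r,user):
  lvl0: tbl 0x20, slot 22 ⇒ 0x36007 (P1/RW1/US1/PS0)
  lvl1: tbl 0x36, slot 5 ⇒ 0x37007 (P1/RW1/US1/PS0)
  ⇒ phys 0x37820  [2 reads]
#6 VA=0x2204DD9 (r,kernel):
  TLB hit vpn=0x2204 → PA=0x24DD9
#7 VA=0x2204DD9 (r,kernel):
  TLB hit vpn=0x2204 → PA=0x24DD9

Entries read for #5: 2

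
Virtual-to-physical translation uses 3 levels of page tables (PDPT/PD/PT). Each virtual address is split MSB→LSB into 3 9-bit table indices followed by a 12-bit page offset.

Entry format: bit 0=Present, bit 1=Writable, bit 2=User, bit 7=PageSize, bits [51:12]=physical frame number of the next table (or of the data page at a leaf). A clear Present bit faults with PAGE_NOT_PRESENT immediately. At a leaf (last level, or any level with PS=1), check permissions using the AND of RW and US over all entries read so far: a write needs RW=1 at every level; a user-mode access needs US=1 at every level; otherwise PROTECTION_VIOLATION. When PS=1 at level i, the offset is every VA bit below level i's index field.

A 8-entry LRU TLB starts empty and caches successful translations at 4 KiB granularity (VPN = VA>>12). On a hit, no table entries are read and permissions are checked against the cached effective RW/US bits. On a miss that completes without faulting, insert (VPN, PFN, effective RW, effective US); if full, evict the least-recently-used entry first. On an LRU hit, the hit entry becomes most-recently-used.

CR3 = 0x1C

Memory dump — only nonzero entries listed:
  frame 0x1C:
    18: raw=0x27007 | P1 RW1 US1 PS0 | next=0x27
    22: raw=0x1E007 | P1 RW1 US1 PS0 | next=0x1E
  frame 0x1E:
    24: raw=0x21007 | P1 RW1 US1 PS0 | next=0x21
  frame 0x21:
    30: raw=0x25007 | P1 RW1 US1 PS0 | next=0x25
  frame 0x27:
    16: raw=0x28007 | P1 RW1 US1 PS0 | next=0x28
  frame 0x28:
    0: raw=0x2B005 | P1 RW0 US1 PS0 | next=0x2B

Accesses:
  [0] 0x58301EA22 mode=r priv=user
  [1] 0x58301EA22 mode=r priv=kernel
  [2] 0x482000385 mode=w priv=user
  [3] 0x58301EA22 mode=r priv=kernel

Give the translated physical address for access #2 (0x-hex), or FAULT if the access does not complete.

Per-access translation:
#0 VA=0x58301EA22 (r,user):
  [0] read 0x1C idx=22: raw=0x1E007 flags P=1 W=1 U=1 S=0
  [1] read 0x1E idx=24: raw=0x21007 flags P=1 W=1 U=1 S=0
  [2] read 0x21 idx=30: raw=0x25007 flags P=1 W=1 U=1 S=0
  ⇒ phys 0x25A22  [3 reads]
#1 VA=0x58301EA22 (r,kernel):
  TLB hit vpn=0x58301E → PA=0x25A22
#2 VA=0x482000385 (w,user):
  [0] read 0x1C idx=18: raw=0x27007 flags P=1 W=1 U=1 S=0
  [1] read 0x27 idx=16: raw=0x28007 flags P=1 W=1 U=1 S=0
  [2] read 0x28 idx=0: raw=0x2B005 flags P=1 W=0 U=1 S=0
  ✗ PROTECTION_VIOLATION  [3 reads]
#3 VA=0x58301EA22 (r,kernel):
  TLB hit vpn=0x58301E → PA=0x25A22

Access #2 PA: FAULT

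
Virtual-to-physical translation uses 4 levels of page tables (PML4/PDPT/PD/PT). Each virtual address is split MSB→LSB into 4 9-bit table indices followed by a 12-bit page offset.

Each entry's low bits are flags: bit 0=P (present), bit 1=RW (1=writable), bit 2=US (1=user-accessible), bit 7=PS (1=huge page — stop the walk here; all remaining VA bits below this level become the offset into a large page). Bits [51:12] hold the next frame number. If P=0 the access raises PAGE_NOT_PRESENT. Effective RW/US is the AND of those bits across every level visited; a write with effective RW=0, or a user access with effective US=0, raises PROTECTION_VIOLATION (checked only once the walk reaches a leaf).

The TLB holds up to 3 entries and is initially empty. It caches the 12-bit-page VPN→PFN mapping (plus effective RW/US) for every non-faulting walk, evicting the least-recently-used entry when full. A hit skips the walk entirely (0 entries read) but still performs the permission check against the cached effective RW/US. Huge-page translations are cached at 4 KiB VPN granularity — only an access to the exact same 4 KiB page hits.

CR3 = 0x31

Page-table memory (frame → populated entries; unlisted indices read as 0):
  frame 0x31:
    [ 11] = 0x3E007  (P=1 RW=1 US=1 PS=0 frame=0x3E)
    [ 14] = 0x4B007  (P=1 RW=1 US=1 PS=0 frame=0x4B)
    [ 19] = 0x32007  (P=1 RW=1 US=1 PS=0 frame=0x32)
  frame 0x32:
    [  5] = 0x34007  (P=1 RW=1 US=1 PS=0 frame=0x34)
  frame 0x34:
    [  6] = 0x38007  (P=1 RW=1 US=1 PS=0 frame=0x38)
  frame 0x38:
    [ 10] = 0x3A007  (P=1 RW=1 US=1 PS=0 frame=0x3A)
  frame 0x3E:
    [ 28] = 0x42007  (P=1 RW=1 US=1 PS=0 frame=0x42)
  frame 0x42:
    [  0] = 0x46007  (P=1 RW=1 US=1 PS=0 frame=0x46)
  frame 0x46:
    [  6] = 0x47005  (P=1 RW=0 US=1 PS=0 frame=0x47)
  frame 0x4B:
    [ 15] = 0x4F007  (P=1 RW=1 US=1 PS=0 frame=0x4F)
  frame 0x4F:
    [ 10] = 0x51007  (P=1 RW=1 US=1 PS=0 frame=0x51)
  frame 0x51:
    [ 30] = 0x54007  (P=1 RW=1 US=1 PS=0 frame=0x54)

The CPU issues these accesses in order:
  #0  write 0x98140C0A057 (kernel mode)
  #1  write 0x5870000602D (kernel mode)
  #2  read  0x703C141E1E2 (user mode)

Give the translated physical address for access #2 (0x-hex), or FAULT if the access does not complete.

Per-access translation:
#0 VA=0x98140C0A057 (w,kernel):
  L0: frame=0x31 idx=19 entry=0x32007 [P=1 RW=1 US=1 PS=0]
  L1: frame=0x32 idx=5 entry=0x34007 [P=1 RW=1 US=1 PS=0]
  L2: frame=0x34 idx=6 entry=0x38007 [P=1 RW=1 US=1 PS=0]
  L3: frame=0x38 idx=10 entry=0x3A007 [P=1 RW=1 US=1 PS=0]
  → PA=0x3A057  (4 entries read)
#1 VA=0x5870000602D (w,kernel):
  L0: frame=0x31 idx=11 entry=0x3E007 [P=1 RW=1 US=1 PS=0]
  L1: frame=0x3E idx=28 entry=0x42007 [P=1 RW=1 US=1 PS=0]
  L2: frame=0x42 idx=0 entry=0x46007 [P=1 RW=1 US=1 PS=0]
  L3: frame=0x46 idx=6 entry=0x47005 [P=1 RW=0 US=1 PS=0]
  → PROTECTION_VIOLATION  (4 entries read)
#2 VA=0x703C141E1E2 (r,user):
  L0: frame=0x31 idx=14 entry=0x4B007 [P=1 RW=1 US=1 PS=0]
  L1: frame=0x4B idx=15 entry=0x4F007 [P=1 RW=1 US=1 PS=0]
  L2: frame=0x4F idx=10 entry=0x51007 [P=1 RW=1 US=1 PS=0]
  L3: frame=0x51 idx=30 entry=0x54007 [P=1 RW=1 US=1 PS=0]
  → PA=0x541E2  (4 entries read)

Access #2 PA: 0x541E2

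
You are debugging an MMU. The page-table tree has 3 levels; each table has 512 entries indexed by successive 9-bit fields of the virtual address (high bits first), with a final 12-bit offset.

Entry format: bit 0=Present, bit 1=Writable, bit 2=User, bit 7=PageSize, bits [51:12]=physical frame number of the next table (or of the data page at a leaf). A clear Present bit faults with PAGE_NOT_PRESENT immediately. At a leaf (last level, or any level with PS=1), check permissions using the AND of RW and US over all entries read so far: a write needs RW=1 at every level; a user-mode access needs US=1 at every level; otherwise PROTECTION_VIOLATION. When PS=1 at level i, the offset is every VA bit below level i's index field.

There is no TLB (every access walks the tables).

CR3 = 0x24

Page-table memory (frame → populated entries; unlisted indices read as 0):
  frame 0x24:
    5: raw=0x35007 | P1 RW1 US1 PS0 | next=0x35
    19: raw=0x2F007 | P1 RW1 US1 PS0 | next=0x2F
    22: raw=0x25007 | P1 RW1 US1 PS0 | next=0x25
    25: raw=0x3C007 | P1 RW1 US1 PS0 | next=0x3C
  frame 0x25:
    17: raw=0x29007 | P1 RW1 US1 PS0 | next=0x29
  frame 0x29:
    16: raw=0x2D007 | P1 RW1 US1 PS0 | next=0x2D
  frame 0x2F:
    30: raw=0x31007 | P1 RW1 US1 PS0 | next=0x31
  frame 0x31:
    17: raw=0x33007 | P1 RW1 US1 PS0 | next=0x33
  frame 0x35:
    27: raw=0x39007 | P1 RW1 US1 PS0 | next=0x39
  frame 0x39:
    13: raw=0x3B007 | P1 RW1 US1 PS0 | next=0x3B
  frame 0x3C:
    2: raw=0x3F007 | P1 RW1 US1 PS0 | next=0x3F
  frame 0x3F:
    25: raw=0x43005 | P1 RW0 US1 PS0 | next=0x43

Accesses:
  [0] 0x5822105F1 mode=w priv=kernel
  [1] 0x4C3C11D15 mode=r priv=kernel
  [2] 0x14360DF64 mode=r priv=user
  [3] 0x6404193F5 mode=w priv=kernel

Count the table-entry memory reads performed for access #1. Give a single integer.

Trace:
#0 VA=0x5822105F1 (w,kernel):
  [0] read 0x24 idx=22: raw=0x25007 flags P=1 W=1 U=1 S=0
  [1] read 0x25 idx=17: raw=0x29007 flags P=1 W=1 U=1 S=0
  [2] read 0x29 idx=16: raw=0x2D007 flags P=1 W=1 U=1 S=0
  ⇒ phys 0x2D5F1  [3 reads]
#1 VA=0x4C3C11D15 (r,kernel):
  [0] read 0x24 idx=19: raw=0x2F007 flags P=1 W=1 U=1 S=0
  [1] read 0x2F idx=30: raw=0x31007 flags P=1 W=1 U=1 S=0
  [2] read 0x31 idx=17: raw=0x33007 flags P=1 W=1 U=1 S=0
  ⇒ phys 0x33D15  [3 reads]
#2 VA=0x14360DF64 (r,user):
  [0] read 0x24 idx=5: raw=0x35007 flags P=1 W=1 U=1 S=0
  [1] read 0x35 idx=27: raw=0x39007 flags P=1 W=1 U=1 S=0
  [2] read 0x39 idx=13: raw=0x3B007 flags P=1 W=1 U=1 S=0
  ⇒ phys 0x3BF64  [3 reads]
#3 VA=0x6404193F5 (w,kernel):
  [0] read 0x24 idx=25: raw=0x3C007 flags P=1 W=1 U=1 S=0
  [1] read 0x3C idx=2: raw=0x3F007 flags P=1 W=1 U=1 S=0
  [2] read 0x3F idx=25: raw=0x43005 flags P=1 W=0 U=1 S=0
  ⇒ fault: PROTECTION_VIOLATION  — 3 lookups

Entries read for #1: 3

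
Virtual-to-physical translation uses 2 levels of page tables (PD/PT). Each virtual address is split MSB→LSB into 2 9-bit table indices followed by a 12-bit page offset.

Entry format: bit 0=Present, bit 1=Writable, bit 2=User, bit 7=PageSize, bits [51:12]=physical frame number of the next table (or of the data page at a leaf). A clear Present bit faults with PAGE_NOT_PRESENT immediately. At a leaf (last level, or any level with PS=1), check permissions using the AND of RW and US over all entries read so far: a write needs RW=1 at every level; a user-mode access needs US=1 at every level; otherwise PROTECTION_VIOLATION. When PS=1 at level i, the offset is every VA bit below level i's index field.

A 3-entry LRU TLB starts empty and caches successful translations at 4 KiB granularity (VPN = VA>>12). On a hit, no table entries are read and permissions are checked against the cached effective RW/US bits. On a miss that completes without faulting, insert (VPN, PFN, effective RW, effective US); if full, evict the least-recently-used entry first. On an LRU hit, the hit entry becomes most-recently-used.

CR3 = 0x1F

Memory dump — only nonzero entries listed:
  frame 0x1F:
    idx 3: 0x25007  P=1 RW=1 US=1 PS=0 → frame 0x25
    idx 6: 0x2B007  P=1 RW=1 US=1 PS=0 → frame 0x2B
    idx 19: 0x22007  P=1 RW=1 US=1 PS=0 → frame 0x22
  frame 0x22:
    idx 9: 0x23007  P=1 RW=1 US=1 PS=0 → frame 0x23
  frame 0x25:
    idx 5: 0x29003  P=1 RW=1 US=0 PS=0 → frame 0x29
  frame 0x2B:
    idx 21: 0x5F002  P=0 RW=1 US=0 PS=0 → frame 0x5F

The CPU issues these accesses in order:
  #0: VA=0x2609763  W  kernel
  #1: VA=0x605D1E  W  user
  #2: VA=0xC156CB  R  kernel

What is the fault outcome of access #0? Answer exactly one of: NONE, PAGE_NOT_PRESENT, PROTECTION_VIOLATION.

Trace:
#0 VA=0x2609763 (w,kernel):
  lvl0: tbl 0x1F, slot 19 ⇒ 0x22007 (P1/RW1/US1/PS0)
  lvl1: tbl 0x22, slot 9 ⇒ 0x23007 (P1/RW1/US1/PS0)
  ⇒ phys 0x23763  [2 reads]
#1 VA=0x605D1E (w,user):
  lvl0: tbl 0x1F, slot 3 ⇒ 0x25007 (P1/RW1/US1/PS0)
  lvl1: tbl 0x25, slot 5 ⇒ 0x29003 (P1/RW1/US0/PS0)
  ✗ PROTECTION_VIOLATION  [2 reads]
#2 VA=0xC156CB (r,kernel):
  lvl0: tbl 0x1F, slot 6 ⇒ 0x2B007 (P1/RW1/US1/PS0)
  lvl1: tbl 0x2B, slot 21 ⇒ 0x5F002 (P0/RW1/US0/PS0)
  ✗ PAGE_NOT_PRESENT  [2 reads]

Access #0 fault: NONE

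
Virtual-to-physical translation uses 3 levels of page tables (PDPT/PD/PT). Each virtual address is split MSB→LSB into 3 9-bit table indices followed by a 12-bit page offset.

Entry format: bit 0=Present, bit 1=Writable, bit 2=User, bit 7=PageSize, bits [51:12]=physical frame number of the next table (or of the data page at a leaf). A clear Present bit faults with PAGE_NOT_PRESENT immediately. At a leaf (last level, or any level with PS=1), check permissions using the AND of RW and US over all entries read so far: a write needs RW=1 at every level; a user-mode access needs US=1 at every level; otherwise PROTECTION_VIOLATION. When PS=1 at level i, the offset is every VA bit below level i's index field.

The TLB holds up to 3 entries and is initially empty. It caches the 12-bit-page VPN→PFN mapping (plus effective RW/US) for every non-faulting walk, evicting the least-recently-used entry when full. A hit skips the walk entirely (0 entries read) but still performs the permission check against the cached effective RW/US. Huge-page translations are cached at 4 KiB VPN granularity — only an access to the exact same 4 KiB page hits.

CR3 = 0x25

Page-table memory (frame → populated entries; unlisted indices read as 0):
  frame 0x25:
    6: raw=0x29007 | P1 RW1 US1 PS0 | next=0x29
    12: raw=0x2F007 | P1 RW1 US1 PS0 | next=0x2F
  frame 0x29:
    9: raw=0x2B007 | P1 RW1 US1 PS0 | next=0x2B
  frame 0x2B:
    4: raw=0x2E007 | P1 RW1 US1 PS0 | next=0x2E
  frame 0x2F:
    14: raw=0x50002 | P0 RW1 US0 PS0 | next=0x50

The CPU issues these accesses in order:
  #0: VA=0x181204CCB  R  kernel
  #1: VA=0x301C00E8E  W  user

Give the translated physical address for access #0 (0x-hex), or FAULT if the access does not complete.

Trace:
#0 VA=0x181204CCB (r,kernel):
  lvl0: tbl 0x25, slot 6 ⇒ 0x29007 (P1/RW1/US1/PS0)
  lvl1: tbl 0x29, slot 9 ⇒ 0x2B007 (P1/RW1/US1/PS0)
  lvl2: tbl 0x2B, slot 4 ⇒ 0x2E007 (P1/RW1/US1/PS0)
  ✓ 0x2ECCB  — 3 lookups
#1 VA=0x301C00E8E (w,user):
  lvl0: tbl 0x25, slot 12 ⇒ 0x2F007 (P1/RW1/US1/PS0)
  lvl1: tbl 0x2F, slot 14 ⇒ 0x50002 (P0/RW1/US0/PS0)
  ✗ PAGE_NOT_PRESENT  [2 reads]

Access #0 PA: 0x2ECCB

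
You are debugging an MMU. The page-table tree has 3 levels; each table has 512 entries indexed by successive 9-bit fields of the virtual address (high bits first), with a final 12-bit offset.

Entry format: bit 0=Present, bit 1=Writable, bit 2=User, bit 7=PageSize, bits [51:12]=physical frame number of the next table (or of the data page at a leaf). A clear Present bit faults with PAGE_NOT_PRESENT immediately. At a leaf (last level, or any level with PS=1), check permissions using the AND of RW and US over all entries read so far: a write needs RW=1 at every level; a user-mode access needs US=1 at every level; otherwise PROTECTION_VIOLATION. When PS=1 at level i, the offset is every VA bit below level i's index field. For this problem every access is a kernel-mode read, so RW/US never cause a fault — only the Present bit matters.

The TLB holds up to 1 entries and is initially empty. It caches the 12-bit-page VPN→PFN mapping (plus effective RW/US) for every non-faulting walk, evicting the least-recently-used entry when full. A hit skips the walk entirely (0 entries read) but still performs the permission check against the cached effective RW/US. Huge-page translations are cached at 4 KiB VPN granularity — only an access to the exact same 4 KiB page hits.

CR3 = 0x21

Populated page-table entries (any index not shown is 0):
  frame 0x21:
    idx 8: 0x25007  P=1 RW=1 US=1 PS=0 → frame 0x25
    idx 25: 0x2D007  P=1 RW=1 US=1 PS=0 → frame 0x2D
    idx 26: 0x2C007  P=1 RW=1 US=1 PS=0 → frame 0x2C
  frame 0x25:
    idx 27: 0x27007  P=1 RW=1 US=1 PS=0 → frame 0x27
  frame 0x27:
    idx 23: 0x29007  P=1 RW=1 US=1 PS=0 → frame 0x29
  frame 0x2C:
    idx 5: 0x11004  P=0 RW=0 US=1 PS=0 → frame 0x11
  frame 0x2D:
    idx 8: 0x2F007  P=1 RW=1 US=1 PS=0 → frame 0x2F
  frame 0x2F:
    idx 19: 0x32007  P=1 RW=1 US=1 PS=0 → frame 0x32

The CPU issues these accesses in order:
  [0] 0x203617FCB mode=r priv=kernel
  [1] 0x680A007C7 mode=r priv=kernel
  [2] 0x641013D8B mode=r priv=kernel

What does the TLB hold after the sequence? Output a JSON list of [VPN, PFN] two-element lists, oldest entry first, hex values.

Walk each access:
#0 VA=0x203617FCB (r,kernel):
  [0] read 0x21 idx=8: raw=0x25007 flags P=1 W=1 U=1 S=0
  [1] read 0x25 idx=27: raw=0x27007 flags P=1 W=1 U=1 S=0
  [2] read 0x27 idx=23: raw=0x29007 flags P=1 W=1 U=1 S=0
  ⇒ phys 0x29FCB  [3 reads]
#1 VA=0x680A007C7 (r,kernel):
  [0] read 0x21 idx=26: raw=0x2C007 flags P=1 W=1 U=1 S=0
  [1] read 0x2C idx=5: raw=0x11004 flags P=0 W=0 U=1 S=0
  → PAGE_NOT_PRESENT  (2 entries read)
#2 VA=0x641013D8B (r,kernel):
  [0] read 0x21 idx=25: raw=0x2D007 flags P=1 W=1 U=1 S=0
  [1] read 0x2D idx=8: raw=0x2F007 flags P=1 W=1 U=1 S=0
  [2] read 0x2F idx=19: raw=0x32007 flags P=1 W=1 U=1 S=0
  ⇒ phys 0x32D8B  [3 reads]

TLB: [["0x641013", "0x32"]]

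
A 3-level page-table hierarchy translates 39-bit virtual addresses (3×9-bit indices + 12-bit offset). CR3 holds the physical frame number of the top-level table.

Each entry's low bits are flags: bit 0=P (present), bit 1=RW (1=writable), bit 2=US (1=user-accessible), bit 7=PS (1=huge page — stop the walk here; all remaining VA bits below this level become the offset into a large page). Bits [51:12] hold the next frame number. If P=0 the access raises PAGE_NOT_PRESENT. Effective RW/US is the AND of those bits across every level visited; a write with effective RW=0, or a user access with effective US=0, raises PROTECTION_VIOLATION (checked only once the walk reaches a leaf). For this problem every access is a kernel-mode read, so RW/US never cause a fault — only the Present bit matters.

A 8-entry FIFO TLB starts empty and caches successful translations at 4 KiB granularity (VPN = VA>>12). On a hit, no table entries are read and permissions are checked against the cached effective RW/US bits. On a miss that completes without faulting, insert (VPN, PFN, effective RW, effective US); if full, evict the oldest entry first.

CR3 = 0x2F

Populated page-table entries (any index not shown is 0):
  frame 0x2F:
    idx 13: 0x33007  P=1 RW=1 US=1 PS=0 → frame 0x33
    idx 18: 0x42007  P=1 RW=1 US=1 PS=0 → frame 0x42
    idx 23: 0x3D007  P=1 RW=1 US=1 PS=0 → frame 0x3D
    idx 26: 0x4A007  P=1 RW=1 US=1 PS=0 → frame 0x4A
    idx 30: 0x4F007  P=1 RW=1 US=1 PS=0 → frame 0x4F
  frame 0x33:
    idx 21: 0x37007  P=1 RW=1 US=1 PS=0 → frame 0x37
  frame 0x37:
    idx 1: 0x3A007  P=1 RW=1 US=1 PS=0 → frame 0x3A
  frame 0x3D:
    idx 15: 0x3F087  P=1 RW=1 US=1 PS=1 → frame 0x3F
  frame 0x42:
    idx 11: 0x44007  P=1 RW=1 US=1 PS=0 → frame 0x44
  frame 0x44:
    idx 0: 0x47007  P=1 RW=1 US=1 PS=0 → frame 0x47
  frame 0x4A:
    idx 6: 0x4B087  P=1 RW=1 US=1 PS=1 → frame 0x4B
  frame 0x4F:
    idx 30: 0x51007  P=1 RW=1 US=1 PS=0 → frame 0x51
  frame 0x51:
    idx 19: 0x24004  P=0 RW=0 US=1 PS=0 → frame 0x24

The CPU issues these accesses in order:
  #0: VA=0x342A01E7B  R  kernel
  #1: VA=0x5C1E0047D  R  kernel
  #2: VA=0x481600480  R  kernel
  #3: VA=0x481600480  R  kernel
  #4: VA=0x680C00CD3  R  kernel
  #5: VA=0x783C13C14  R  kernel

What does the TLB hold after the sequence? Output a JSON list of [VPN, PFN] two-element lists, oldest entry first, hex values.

Trace:
#0 VA=0x342A01E7B (r,kernel):
  lvl0: tbl 0x2F, slot 13 ⇒ 0x33007 (P1/RW1/US1/PS0)
  lvl1: tbl 0x33, slot 21 ⇒ 0x37007 (P1/RW1/US1/PS0)
  lvl2: tbl 0x37, slot 1 ⇒ 0x3A007 (P1/RW1/US1/PS0)
  ✓ 0x3AE7B  — 3 lookups
#1 VA=0x5C1E0047D (r,kernel):
  lvl0: tbl 0x2F, slot 23 ⇒ 0x3D007 (P1/RW1/US1/PS0)
  lvl1: tbl 0x3D, slot 15 ⇒ 0x3F087 (P1/RW1/US1/PS1)
  ✓ 0x3F47D (huge @L1)  — 2 lookups
#2 VA=0x481600480 (r,kernel):
  lvl0: tbl 0x2F, slot 18 ⇒ 0x42007 (P1/RW1/US1/PS0)
  lvl1: tbl 0x42, slot 11 ⇒ 0x44007 (P1/RW1/US1/PS0)
  lvl2: tbl 0x44, slot 0 ⇒ 0x47007 (P1/RW1/US1/PS0)
  ✓ 0x47480  — 3 lookups
#3 VA=0x481600480 (r,kernel):
  TLB hit vpn=0x481600 → PA=0x47480
#4 VA=0x680C00CD3 (r,kernel):
  lvl0: tbl 0x2F, slot 26 ⇒ 0x4A007 (P1/RW1/US1/PS0)
  lvl1: tbl 0x4A, slot 6 ⇒ 0x4B087 (P1/RW1/US1/PS1)
  ✓ 0x4BCD3 (huge @L1)  — 2 lookups
#5 VA=0x783C13C14 (r,kernel):
  lvl0: tbl 0x2F, slot 30 ⇒ 0x4F007 (P1/RW1/US1/PS0)
  lvl1: tbl 0x4F, slot 30 ⇒ 0x51007 (P1/RW1/US1/PS0)
  lvl2: tbl 0x51, slot 19 ⇒ 0x24004 (P0/RW0/US1/PS0)
  ⇒ fault: PAGE_NOT_PRESENT  — 3 lookups

TLB: [["0x342A01", "0x3A"], ["0x5C1E00", "0x3F"], ["0x481600", "0x47"], ["0x680C00", "0x4B"]]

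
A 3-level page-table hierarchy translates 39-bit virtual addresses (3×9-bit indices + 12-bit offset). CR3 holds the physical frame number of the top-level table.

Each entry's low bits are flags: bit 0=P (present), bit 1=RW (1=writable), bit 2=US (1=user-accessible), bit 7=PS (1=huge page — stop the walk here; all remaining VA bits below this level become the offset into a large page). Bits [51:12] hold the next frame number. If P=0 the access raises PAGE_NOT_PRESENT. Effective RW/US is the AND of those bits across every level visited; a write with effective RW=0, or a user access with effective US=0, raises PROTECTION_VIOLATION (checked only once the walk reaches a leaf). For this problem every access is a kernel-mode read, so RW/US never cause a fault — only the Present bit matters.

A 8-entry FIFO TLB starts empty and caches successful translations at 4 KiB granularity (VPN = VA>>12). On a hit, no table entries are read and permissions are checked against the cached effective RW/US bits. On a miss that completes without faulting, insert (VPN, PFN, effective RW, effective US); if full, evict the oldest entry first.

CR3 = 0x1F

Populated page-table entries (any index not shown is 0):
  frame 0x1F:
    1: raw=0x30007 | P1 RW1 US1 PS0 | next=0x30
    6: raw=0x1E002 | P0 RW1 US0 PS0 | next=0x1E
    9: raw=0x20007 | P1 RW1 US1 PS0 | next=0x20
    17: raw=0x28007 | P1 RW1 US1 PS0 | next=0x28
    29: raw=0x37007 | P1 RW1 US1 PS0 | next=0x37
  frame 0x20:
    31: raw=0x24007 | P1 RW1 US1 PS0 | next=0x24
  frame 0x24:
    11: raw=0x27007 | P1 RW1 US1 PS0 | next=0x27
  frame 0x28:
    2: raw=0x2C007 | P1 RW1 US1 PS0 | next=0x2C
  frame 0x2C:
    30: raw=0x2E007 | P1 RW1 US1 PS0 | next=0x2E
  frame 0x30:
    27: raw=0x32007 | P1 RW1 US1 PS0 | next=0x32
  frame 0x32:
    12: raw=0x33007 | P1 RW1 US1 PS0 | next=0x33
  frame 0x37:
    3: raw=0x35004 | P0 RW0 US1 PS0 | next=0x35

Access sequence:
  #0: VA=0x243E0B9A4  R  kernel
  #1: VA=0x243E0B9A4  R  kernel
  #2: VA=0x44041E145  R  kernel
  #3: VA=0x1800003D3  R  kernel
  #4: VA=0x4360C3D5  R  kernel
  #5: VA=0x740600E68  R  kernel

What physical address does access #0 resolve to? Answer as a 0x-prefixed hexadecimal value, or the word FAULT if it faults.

Trace:
#0 VA=0x243E0B9A4 (r,kernel):
  [0] read 0x1F idx=9: raw=0x20007 flags P=1 W=1 U=1 S=0
  [1] read 0x20 idx=31: raw=0x24007 flags P=1 W=1 U=1 S=0
  [2] read 0x24 idx=11: raw=0x27007 flags P=1 W=1 U=1 S=0
  ✓ 0x279A4  — 3 lookups
#1 VA=0x243E0B9A4 (r,kernel):
  TLB hit vpn=0x243E0B → PA=0x279A4
#2 VA=0x44041E145 (r,kernel):
  [0] read 0x1F idx=17: raw=0x28007 flags P=1 W=1 U=1 S=0
  [1] read 0x28 idx=2: raw=0x2C007 flags P=1 W=1 U=1 S=0
  [2] read 0x2C idx=30: raw=0x2E007 flags P=1 W=1 U=1 S=0
  ✓ 0x2E145  — 3 lookups
#3 VA=0x1800003D3 (r,kernel):
  [0] read 0x1F idx=6: raw=0x1E002 flags P=0 W=1 U=0 S=0
  ⇒ fault: PAGE_NOT_PRESENT  — 1 lookups
#4 VA=0x4360C3D5 (r,kernel):
  [0] read 0x1F idx=1: raw=0x30007 flags P=1 W=1 U=1 S=0
  [1] read 0x30 idx=27: raw=0x32007 flags P=1 W=1 U=1 S=0
  [2] read 0x32 idx=12: raw=0x33007 flags P=1 W=1 U=1 S=0
  ✓ 0x333D5  — 3 lookups
#5 VA=0x740600E68 (r,kernel):
  [0] read 0x1F idx=29: raw=0x37007 flags P=1 W=1 U=1 S=0
  [1] read 0x37 idx=3: raw=0x35004 flags P=0 W=0 U=1 S=0
  ⇒ fault: PAGE_NOT_PRESENT  — 2 lookups

Access #0 PA: 0x279A4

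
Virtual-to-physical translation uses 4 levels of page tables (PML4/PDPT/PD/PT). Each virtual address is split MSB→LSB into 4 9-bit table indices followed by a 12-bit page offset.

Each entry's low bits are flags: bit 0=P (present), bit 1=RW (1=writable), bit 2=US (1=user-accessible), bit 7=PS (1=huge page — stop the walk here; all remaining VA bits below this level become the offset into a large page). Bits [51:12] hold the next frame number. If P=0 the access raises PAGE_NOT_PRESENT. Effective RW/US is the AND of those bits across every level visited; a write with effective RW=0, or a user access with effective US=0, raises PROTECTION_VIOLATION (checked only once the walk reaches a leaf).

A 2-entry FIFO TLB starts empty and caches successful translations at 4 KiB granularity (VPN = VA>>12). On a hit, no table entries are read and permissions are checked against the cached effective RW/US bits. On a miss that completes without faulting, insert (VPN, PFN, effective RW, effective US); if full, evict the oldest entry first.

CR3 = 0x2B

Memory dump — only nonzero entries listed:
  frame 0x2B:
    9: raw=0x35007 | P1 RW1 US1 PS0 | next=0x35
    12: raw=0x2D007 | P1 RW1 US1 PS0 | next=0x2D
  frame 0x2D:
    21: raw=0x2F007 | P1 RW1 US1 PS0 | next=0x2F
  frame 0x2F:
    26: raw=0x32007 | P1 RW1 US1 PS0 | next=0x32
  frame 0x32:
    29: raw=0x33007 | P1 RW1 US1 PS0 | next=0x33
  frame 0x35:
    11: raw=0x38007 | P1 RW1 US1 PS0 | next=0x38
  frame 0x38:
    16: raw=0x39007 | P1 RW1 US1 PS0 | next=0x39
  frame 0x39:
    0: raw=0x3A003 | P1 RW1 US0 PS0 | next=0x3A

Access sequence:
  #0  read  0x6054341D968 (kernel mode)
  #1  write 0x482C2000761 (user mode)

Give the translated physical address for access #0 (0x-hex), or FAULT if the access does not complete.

Trace:
#0 VA=0x6054341D968 (r,kernel):
  lvl0: tbl 0x2B, slot 12 ⇒ 0x2D007 (P1/RW1/US1/PS0)
  lvl1: tbl 0x2D, slot 21 ⇒ 0x2F007 (P1/RW1/US1/PS0)
  lvl2: tbl 0x2F, slot 26 ⇒ 0x32007 (P1/RW1/US1/PS0)
  lvl3: tbl 0x32, slot 29 ⇒ 0x33007 (P1/RW1/US1/PS0)
  → PA=0x33968  (4 entries read)
#1 VA=0x482C2000761 (w,user):
  lvl0: tbl 0x2B, slot 9 ⇒ 0x35007 (P1/RW1/US1/PS0)
  lvl1: tbl 0x35, slot 11 ⇒ 0x38007 (P1/RW1/US1/PS0)
  lvl2: tbl 0x38, slot 16 ⇒ 0x39007 (P1/RW1/US1/PS0)
  lvl3: tbl 0x39, slot 0 ⇒ 0x3A003 (P1/RW1/US0/PS0)
  → PROTECTION_VIOLATION  (4 entries read)

Access #0 PA: 0x33968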